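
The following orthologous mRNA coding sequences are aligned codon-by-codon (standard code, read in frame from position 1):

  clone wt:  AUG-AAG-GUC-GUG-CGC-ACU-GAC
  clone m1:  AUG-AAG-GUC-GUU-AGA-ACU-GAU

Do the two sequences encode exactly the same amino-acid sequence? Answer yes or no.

Codon 1: AUG Met / AUG Met — identical.
Codon 2: AAG Lys / AAG Lys — identical.
Codon 3: GUC Val / GUC Val — identical.
Codon 4: GUG Val / GUU Val — synonymous.
Codon 5: CGC Arg / AGA Arg — synonymous.
Codon 6: ACU Thr / ACU Thr — identical.
Codon 7: GAC Asp / GAU Asp — synonymous.
Nonsynonymous differences: 0 → same protein.

yes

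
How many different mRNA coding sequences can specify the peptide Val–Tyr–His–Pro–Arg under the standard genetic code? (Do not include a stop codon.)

Val: 4 codons.
Tyr: 2 codons.
His: 2 codons.
Pro: 4 codons.
Arg: 6 codons.
4 × 2 × 2 × 4 × 6 = 384.

384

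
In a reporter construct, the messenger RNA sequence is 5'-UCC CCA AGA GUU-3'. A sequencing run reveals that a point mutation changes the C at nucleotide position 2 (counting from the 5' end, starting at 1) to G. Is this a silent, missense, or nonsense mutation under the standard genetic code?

Position 2 falls in codon 1: UCC → Ser.
After the substitution the codon is UGC → Cys.
Ser ≠ Cys, so this is a missense mutation.

missense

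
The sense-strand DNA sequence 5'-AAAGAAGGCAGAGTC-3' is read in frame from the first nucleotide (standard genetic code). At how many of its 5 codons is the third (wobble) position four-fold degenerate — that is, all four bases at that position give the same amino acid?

Codon 1 AAA (Lys): third position 2-fold.
Codon 2 GAA (Glu): third position 2-fold.
Codon 3 GGC (Gly): third position 4-fold.
Codon 4 AGA (Arg): third position 2-fold.
Codon 5 GTC (Val): third position 4-fold.
Four-fold degenerate third positions: 2.

2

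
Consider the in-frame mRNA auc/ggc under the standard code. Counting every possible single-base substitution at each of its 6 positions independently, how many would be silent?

Codon 1 (AUC, Ile): 2 synonymous substitutions.
Codon 2 (GGC, Gly): 3 synonymous substitutions.
Total: 2 + 3 = 5.

5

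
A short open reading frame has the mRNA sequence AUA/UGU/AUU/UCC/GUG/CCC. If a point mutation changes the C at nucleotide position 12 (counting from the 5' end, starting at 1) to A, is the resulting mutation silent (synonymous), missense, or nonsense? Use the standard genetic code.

silent

Position 12 falls in codon 4: UCC → Ser.
After the substitution the codon is UCA → Ser.
Both encode Ser, so the change is synonymous.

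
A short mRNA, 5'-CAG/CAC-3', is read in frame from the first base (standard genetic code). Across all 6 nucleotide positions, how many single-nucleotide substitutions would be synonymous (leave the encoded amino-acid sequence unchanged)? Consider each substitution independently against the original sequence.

Codon 1 (CAG, Gln): 1 synonymous substitution.
Codon 2 (CAC, His): 1 synonymous substitution.
Total: 1 + 1 = 2.

2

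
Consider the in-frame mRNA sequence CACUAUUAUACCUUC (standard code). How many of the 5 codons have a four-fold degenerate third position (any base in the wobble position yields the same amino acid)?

Codon 1 CAC (His): third position 2-fold.
Codon 2 UAU (Tyr): third position 2-fold.
Codon 3 UAU (Tyr): third position 2-fold.
Codon 4 ACC (Thr): third position 4-fold.
Codon 5 UUC (Phe): third position 2-fold.
Four-fold degenerate third positions: 1.

1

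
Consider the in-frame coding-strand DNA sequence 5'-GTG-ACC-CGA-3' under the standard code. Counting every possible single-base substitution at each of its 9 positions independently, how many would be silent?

10

Codon 1 (GTG, Val): 3 synonymous substitutions.
Codon 2 (ACC, Thr): 3 synonymous substitutions.
Codon 3 (CGA, Arg): 4 synonymous substitutions.
Total: 3 + 3 + 4 = 10.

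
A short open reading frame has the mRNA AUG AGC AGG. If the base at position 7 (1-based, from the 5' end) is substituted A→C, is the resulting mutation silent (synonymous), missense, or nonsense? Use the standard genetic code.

Position 7 falls in codon 3: AGG → Arg.
After the substitution the codon is CGG → Arg.
Both encode Arg, so the change is synonymous.

silent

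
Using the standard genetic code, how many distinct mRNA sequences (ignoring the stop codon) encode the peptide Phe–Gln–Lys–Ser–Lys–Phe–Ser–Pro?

Phe: 2 codons.
Gln: 2 codons.
Lys: 2 codons.
Ser: 6 codons.
Lys: 2 codons.
Phe: 2 codons.
Ser: 6 codons.
Pro: 4 codons.
2 × 2 × 2 × 6 × 2 × 2 × 6 × 4 = 4608.

4608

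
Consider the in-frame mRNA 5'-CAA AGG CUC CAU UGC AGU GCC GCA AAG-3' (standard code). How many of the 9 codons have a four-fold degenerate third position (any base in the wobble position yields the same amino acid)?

Codon 1 CAA (Gln): third position 2-fold.
Codon 2 AGG (Arg): third position 2-fold.
Codon 3 CUC (Leu): third position 4-fold.
Codon 4 CAU (His): third position 2-fold.
Codon 5 UGC (Cys): third position 2-fold.
Codon 6 AGU (Ser): third position 2-fold.
Codon 7 GCC (Ala): third position 4-fold.
Codon 8 GCA (Ala): third position 4-fold.
Codon 9 AAG (Lys): third position 2-fold.
Four-fold degenerate third positions: 3.

3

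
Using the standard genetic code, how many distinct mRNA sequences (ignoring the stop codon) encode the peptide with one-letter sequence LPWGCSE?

2304

Leu: 6 codons.
Pro: 4 codons.
Trp: 1 codon.
Gly: 4 codons.
Cys: 2 codons.
Ser: 6 codons.
Glu: 2 codons.
6 × 4 × 1 × 4 × 2 × 6 × 2 = 2304.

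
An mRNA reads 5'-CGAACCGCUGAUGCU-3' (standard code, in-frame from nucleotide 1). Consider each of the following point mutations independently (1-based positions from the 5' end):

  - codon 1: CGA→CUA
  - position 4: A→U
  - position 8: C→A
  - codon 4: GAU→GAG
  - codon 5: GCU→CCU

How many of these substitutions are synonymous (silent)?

0

Codon 1: CGA (Arg) → CUA (Leu) — missense.
Codon 2: ACC (Thr) → UCC (Ser) — missense.
Codon 3: GCU (Ala) → GAU (Asp) — missense.
Codon 4: GAU (Asp) → GAG (Glu) — missense.
Codon 5: GCU (Ala) → CCU (Pro) — missense.
Synonymous: 0 of 5.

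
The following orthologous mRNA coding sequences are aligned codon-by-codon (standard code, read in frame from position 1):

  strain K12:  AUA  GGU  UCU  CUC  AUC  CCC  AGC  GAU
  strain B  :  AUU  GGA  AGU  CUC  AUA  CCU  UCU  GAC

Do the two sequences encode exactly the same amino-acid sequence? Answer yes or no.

Codon 1: AUA Ile / AUU Ile — synonymous.
Codon 2: GGU Gly / GGA Gly — synonymous.
Codon 3: UCU Ser / AGU Ser — synonymous.
Codon 4: CUC Leu / CUC Leu — identical.
Codon 5: AUC Ile / AUA Ile — synonymous.
Codon 6: CCC Pro / CCU Pro — synonymous.
Codon 7: AGC Ser / UCU Ser — synonymous.
Codon 8: GAU Asp / GAC Asp — synonymous.
Nonsynonymous differences: 0 → same protein.

yes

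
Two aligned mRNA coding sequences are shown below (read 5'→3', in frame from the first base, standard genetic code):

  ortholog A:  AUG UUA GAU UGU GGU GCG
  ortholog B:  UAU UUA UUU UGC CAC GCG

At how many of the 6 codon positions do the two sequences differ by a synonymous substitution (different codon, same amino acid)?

1

Codon 1: AUG Met / UAU Tyr — nonsynonymous.
Codon 2: UUA Leu / UUA Leu — identical.
Codon 3: GAU Asp / UUU Phe — nonsynonymous.
Codon 4: UGU Cys / UGC Cys — synonymous.
Codon 5: GGU Gly / CAC His — nonsynonymous.
Codon 6: GCG Ala / GCG Ala — identical.
Synonymous differences: 1.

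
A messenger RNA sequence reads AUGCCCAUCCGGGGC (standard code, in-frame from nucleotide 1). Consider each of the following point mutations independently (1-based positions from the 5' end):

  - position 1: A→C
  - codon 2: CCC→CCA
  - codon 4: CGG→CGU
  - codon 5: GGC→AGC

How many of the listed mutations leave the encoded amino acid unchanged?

Codon 1: AUG (Met) → CUG (Leu) — missense.
Codon 2: CCC (Pro) → CCA (Pro) — synonymous.
Codon 4: CGG (Arg) → CGU (Arg) — synonymous.
Codon 5: GGC (Gly) → AGC (Ser) — missense.
Synonymous: 2 of 4.

2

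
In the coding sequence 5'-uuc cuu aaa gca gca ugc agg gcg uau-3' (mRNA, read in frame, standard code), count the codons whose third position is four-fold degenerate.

4

Codon 1 UUC (Phe): third position 2-fold.
Codon 2 CUU (Leu): third position 4-fold.
Codon 3 AAA (Lys): third position 2-fold.
Codon 4 GCA (Ala): third position 4-fold.
Codon 5 GCA (Ala): third position 4-fold.
Codon 6 UGC (Cys): third position 2-fold.
Codon 7 AGG (Arg): third position 2-fold.
Codon 8 GCG (Ala): third position 4-fold.
Codon 9 UAU (Tyr): third position 2-fold.
Four-fold degenerate third positions: 4.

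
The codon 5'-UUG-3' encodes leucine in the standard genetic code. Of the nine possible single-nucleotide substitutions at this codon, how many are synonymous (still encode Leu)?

Position 1: CUG → 1 synonymous.
Position 2: none → 0 synonymous.
Position 3: UUA → 1 synonymous.
Total: 1 + 0 + 1 = 2.

2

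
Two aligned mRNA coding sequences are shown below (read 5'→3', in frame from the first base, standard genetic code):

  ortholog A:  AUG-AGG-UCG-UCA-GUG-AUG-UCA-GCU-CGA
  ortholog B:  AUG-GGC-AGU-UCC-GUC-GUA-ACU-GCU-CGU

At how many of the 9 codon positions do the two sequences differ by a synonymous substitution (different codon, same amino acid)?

Codon 1: AUG Met / AUG Met — identical.
Codon 2: AGG Arg / GGC Gly — nonsynonymous.
Codon 3: UCG Ser / AGU Ser — synonymous.
Codon 4: UCA Ser / UCC Ser — synonymous.
Codon 5: GUG Val / GUC Val — synonymous.
Codon 6: AUG Met / GUA Val — nonsynonymous.
Codon 7: UCA Ser / ACU Thr — nonsynonymous.
Codon 8: GCU Ala / GCU Ala — identical.
Codon 9: CGA Arg / CGU Arg — synonymous.
Synonymous differences: 4.

4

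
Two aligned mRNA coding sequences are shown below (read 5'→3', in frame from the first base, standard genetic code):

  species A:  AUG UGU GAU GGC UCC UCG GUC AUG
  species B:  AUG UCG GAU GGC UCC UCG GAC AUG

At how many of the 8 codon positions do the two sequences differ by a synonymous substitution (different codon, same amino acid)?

0

Codon 1: AUG Met / AUG Met — identical.
Codon 2: UGU Cys / UCG Ser — nonsynonymous.
Codon 3: GAU Asp / GAU Asp — identical.
Codon 4: GGC Gly / GGC Gly — identical.
Codon 5: UCC Ser / UCC Ser — identical.
Codon 6: UCG Ser / UCG Ser — identical.
Codon 7: GUC Val / GAC Asp — nonsynonymous.
Codon 8: AUG Met / AUG Met — identical.
Synonymous differences: 0.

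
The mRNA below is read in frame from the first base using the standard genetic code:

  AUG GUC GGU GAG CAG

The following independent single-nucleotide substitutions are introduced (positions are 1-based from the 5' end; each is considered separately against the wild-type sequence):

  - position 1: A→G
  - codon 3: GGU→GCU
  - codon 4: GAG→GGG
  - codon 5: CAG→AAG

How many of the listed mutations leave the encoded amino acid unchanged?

Codon 1: AUG (Met) → GUG (Val) — missense.
Codon 3: GGU (Gly) → GCU (Ala) — missense.
Codon 4: GAG (Glu) → GGG (Gly) — missense.
Codon 5: CAG (Gln) → AAG (Lys) — missense.
Synonymous: 0 of 4.

0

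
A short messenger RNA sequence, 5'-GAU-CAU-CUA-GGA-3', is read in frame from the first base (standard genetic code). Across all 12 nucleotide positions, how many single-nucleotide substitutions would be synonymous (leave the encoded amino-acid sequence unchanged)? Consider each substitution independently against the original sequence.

Codon 1 (GAU, Asp): 1 synonymous substitution.
Codon 2 (CAU, His): 1 synonymous substitution.
Codon 3 (CUA, Leu): 4 synonymous substitutions.
Codon 4 (GGA, Gly): 3 synonymous substitutions.
Total: 1 + 1 + 4 + 3 = 9.

9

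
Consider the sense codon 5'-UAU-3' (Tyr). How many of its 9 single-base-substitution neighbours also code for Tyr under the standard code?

Position 1: none → 0 synonymous.
Position 2: none → 0 synonymous.
Position 3: UAC → 1 synonymous.
Total: 0 + 0 + 1 = 1.

1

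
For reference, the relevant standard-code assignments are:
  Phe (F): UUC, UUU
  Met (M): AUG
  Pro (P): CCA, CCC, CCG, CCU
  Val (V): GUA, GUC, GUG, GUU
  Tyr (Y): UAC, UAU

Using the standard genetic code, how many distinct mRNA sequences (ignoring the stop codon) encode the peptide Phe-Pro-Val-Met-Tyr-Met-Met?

64

Phe: 2 codons.
Pro: 4 codons.
Val: 4 codons.
Met: 1 codon.
Tyr: 2 codons.
Met: 1 codon.
Met: 1 codon.
2 × 4 × 4 × 1 × 2 × 1 × 1 = 64.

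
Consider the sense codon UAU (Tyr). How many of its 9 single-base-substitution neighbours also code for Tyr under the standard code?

Position 1: none → 0 synonymous.
Position 2: none → 0 synonymous.
Position 3: UAC → 1 synonymous.
Total: 0 + 0 + 1 = 1.

1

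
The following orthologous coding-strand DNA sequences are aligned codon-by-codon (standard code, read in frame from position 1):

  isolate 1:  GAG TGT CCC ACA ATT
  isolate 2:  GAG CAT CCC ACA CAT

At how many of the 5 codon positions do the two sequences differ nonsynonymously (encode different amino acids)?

Codon 1: GAG Glu / GAG Glu — identical.
Codon 2: TGT Cys / CAT His — nonsynonymous.
Codon 3: CCC Pro / CCC Pro — identical.
Codon 4: ACA Thr / ACA Thr — identical.
Codon 5: ATT Ile / CAT His — nonsynonymous.
Nonsynonymous differences: 2.

2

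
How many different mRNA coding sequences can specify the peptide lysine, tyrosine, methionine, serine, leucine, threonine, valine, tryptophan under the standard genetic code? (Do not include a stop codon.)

Lys: 2 codons.
Tyr: 2 codons.
Met: 1 codon.
Ser: 6 codons.
Leu: 6 codons.
Thr: 4 codons.
Val: 4 codons.
Trp: 1 codon.
2 × 2 × 1 × 6 × 6 × 4 × 4 × 1 = 2304.

2304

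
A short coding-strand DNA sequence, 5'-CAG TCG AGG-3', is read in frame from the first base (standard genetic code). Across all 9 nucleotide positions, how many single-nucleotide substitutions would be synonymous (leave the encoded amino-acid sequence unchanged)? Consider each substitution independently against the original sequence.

6

Codon 1 (CAG, Gln): 1 synonymous substitution.
Codon 2 (TCG, Ser): 3 synonymous substitutions.
Codon 3 (AGG, Arg): 2 synonymous substitutions.
Total: 1 + 3 + 2 = 6.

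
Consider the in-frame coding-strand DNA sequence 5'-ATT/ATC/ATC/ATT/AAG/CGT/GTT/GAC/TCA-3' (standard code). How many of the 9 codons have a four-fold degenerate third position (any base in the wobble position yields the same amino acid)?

3

Codon 1 ATT (Ile): third position 3-fold.
Codon 2 ATC (Ile): third position 3-fold.
Codon 3 ATC (Ile): third position 3-fold.
Codon 4 ATT (Ile): third position 3-fold.
Codon 5 AAG (Lys): third position 2-fold.
Codon 6 CGT (Arg): third position 4-fold.
Codon 7 GTT (Val): third position 4-fold.
Codon 8 GAC (Asp): third position 2-fold.
Codon 9 TCA (Ser): third position 4-fold.
Four-fold degenerate third positions: 3.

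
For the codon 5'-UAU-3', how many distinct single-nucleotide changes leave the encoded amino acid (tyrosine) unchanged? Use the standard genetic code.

1

Position 1: none → 0 synonymous.
Position 2: none → 0 synonymous.
Position 3: UAC → 1 synonymous.
Total: 0 + 0 + 1 = 1.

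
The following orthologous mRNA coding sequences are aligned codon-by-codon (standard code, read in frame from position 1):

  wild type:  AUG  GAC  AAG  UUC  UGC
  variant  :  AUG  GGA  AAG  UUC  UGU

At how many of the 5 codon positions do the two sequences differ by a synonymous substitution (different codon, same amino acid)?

1

Codon 1: AUG Met / AUG Met — identical.
Codon 2: GAC Asp / GGA Gly — nonsynonymous.
Codon 3: AAG Lys / AAG Lys — identical.
Codon 4: UUC Phe / UUC Phe — identical.
Codon 5: UGC Cys / UGU Cys — synonymous.
Synonymous differences: 1.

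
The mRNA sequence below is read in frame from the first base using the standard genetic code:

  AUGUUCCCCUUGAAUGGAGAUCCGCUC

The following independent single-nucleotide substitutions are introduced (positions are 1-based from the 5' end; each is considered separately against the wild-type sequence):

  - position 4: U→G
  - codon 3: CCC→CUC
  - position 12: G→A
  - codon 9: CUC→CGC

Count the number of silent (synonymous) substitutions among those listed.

1

Codon 2: UUC (Phe) → GUC (Val) — missense.
Codon 3: CCC (Pro) → CUC (Leu) — missense.
Codon 4: UUG (Leu) → UUA (Leu) — synonymous.
Codon 9: CUC (Leu) → CGC (Arg) — missense.
Synonymous: 1 of 4.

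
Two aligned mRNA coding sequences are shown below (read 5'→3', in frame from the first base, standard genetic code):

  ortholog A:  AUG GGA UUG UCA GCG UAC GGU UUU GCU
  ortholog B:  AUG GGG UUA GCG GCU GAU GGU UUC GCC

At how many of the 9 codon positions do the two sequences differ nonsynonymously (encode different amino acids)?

2

Codon 1: AUG Met / AUG Met — identical.
Codon 2: GGA Gly / GGG Gly — synonymous.
Codon 3: UUG Leu / UUA Leu — synonymous.
Codon 4: UCA Ser / GCG Ala — nonsynonymous.
Codon 5: GCG Ala / GCU Ala — synonymous.
Codon 6: UAC Tyr / GAU Asp — nonsynonymous.
Codon 7: GGU Gly / GGU Gly — identical.
Codon 8: UUU Phe / UUC Phe — synonymous.
Codon 9: GCU Ala / GCC Ala — synonymous.
Nonsynonymous differences: 2.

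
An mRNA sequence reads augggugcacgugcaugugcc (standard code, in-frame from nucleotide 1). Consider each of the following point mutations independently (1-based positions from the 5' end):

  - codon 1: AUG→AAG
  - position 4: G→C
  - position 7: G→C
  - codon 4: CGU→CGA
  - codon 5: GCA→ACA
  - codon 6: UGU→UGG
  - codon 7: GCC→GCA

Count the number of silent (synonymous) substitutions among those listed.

2

Codon 1: AUG (Met) → AAG (Lys) — missense.
Codon 2: GGU (Gly) → CGU (Arg) — missense.
Codon 3: GCA (Ala) → CCA (Pro) — missense.
Codon 4: CGU (Arg) → CGA (Arg) — synonymous.
Codon 5: GCA (Ala) → ACA (Thr) — missense.
Codon 6: UGU (Cys) → UGG (Trp) — missense.
Codon 7: GCC (Ala) → GCA (Ala) — synonymous.
Synonymous: 2 of 7.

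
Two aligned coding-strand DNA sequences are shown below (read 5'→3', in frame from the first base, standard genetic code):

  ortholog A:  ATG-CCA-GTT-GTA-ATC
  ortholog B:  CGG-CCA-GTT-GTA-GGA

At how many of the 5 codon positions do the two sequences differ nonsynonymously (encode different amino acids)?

2

Codon 1: ATG Met / CGG Arg — nonsynonymous.
Codon 2: CCA Pro / CCA Pro — identical.
Codon 3: GTT Val / GTT Val — identical.
Codon 4: GTA Val / GTA Val — identical.
Codon 5: ATC Ile / GGA Gly — nonsynonymous.
Nonsynonymous differences: 2.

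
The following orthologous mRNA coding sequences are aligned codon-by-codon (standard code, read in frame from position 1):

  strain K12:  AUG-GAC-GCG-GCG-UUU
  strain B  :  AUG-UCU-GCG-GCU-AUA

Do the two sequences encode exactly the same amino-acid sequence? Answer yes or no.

no

Codon 1: AUG Met / AUG Met — identical.
Codon 2: GAC Asp / UCU Ser — nonsynonymous.
Codon 3: GCG Ala / GCG Ala — identical.
Codon 4: GCG Ala / GCU Ala — synonymous.
Codon 5: UUU Phe / AUA Ile — nonsynonymous.
Nonsynonymous differences: 2 → different protein.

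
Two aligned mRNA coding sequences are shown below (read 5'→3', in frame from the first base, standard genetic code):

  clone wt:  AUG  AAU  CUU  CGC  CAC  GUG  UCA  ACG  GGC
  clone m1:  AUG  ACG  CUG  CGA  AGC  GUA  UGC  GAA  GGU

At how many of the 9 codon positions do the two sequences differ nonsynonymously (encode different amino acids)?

4

Codon 1: AUG Met / AUG Met — identical.
Codon 2: AAU Asn / ACG Thr — nonsynonymous.
Codon 3: CUU Leu / CUG Leu — synonymous.
Codon 4: CGC Arg / CGA Arg — synonymous.
Codon 5: CAC His / AGC Ser — nonsynonymous.
Codon 6: GUG Val / GUA Val — synonymous.
Codon 7: UCA Ser / UGC Cys — nonsynonymous.
Codon 8: ACG Thr / GAA Glu — nonsynonymous.
Codon 9: GGC Gly / GGU Gly — synonymous.
Nonsynonymous differences: 4.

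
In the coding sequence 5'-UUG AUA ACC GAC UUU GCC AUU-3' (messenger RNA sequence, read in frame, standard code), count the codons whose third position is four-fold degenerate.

Codon 1 UUG (Leu): third position 2-fold.
Codon 2 AUA (Ile): third position 3-fold.
Codon 3 ACC (Thr): third position 4-fold.
Codon 4 GAC (Asp): third position 2-fold.
Codon 5 UUU (Phe): third position 2-fold.
Codon 6 GCC (Ala): third position 4-fold.
Codon 7 AUU (Ile): third position 3-fold.
Four-fold degenerate third positions: 2.

2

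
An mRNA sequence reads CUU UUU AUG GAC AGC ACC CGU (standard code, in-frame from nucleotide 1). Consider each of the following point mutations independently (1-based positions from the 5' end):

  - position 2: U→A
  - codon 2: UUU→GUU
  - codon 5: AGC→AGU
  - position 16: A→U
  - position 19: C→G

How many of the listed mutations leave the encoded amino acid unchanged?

Codon 1: CUU (Leu) → CAU (His) — missense.
Codon 2: UUU (Phe) → GUU (Val) — missense.
Codon 5: AGC (Ser) → AGU (Ser) — synonymous.
Codon 6: ACC (Thr) → UCC (Ser) — missense.
Codon 7: CGU (Arg) → GGU (Gly) — missense.
Synonymous: 1 of 5.

1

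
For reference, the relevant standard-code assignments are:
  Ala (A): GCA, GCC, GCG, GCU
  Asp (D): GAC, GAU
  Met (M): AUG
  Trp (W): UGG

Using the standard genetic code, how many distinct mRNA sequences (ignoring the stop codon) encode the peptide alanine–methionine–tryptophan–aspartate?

8

Ala: 4 codons.
Met: 1 codon.
Trp: 1 codon.
Asp: 2 codons.
4 × 1 × 1 × 2 = 8.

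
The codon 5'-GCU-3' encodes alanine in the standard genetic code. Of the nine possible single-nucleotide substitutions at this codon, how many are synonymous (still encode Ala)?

Position 1: none → 0 synonymous.
Position 2: none → 0 synonymous.
Position 3: GCC, GCA, GCG → 3 synonymous.
Total: 0 + 0 + 3 = 3.

3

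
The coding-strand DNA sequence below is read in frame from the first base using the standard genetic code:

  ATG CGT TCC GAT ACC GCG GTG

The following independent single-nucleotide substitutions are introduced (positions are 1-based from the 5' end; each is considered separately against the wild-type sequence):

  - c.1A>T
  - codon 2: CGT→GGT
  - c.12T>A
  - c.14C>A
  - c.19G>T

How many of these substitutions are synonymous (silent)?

Codon 1: ATG (Met) → TTG (Leu) — missense.
Codon 2: CGT (Arg) → GGT (Gly) — missense.
Codon 4: GAT (Asp) → GAA (Glu) — missense.
Codon 5: ACC (Thr) → AAC (Asn) — missense.
Codon 7: GTG (Val) → TTG (Leu) — missense.
Synonymous: 0 of 5.

0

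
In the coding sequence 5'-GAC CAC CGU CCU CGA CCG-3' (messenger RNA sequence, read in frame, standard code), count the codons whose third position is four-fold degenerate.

Codon 1 GAC (Asp): third position 2-fold.
Codon 2 CAC (His): third position 2-fold.
Codon 3 CGU (Arg): third position 4-fold.
Codon 4 CCU (Pro): third position 4-fold.
Codon 5 CGA (Arg): third position 4-fold.
Codon 6 CCG (Pro): third position 4-fold.
Four-fold degenerate third positions: 4.

4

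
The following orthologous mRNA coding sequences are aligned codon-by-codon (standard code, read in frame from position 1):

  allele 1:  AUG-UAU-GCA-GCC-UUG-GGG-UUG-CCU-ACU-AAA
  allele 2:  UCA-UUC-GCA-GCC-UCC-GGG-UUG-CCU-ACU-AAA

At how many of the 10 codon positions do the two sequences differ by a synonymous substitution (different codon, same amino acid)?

Codon 1: AUG Met / UCA Ser — nonsynonymous.
Codon 2: UAU Tyr / UUC Phe — nonsynonymous.
Codon 3: GCA Ala / GCA Ala — identical.
Codon 4: GCC Ala / GCC Ala — identical.
Codon 5: UUG Leu / UCC Ser — nonsynonymous.
Codon 6: GGG Gly / GGG Gly — identical.
Codon 7: UUG Leu / UUG Leu — identical.
Codon 8: CCU Pro / CCU Pro — identical.
Codon 9: ACU Thr / ACU Thr — identical.
Codon 10: AAA Lys / AAA Lys — identical.
Synonymous differences: 0.

0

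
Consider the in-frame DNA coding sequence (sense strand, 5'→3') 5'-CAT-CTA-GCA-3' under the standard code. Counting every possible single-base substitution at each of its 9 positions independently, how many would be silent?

8

Codon 1 (CAT, His): 1 synonymous substitution.
Codon 2 (CTA, Leu): 4 synonymous substitutions.
Codon 3 (GCA, Ala): 3 synonymous substitutions.
Total: 1 + 4 + 3 = 8.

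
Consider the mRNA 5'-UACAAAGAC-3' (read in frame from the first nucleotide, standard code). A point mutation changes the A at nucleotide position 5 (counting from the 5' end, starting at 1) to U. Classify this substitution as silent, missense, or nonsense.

missense

Position 5 falls in codon 2: AAA → Lys.
After the substitution the codon is AUA → Ile.
Lys ≠ Ile, so this is a missense mutation.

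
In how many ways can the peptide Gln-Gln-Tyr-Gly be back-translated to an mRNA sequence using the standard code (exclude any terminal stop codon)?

Gln: 2 codons.
Gln: 2 codons.
Tyr: 2 codons.
Gly: 4 codons.
2 × 2 × 2 × 4 = 32.

32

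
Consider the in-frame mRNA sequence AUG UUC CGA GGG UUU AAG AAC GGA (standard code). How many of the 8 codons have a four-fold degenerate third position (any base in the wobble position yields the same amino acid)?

3

Codon 1 AUG (Met): third position 1-fold.
Codon 2 UUC (Phe): third position 2-fold.
Codon 3 CGA (Arg): third position 4-fold.
Codon 4 GGG (Gly): third position 4-fold.
Codon 5 UUU (Phe): third position 2-fold.
Codon 6 AAG (Lys): third position 2-fold.
Codon 7 AAC (Asn): third position 2-fold.
Codon 8 GGA (Gly): third position 4-fold.
Four-fold degenerate third positions: 3.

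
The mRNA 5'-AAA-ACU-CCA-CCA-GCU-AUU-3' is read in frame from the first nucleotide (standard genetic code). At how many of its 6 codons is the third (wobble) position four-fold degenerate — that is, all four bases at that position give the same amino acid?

4

Codon 1 AAA (Lys): third position 2-fold.
Codon 2 ACU (Thr): third position 4-fold.
Codon 3 CCA (Pro): third position 4-fold.
Codon 4 CCA (Pro): third position 4-fold.
Codon 5 GCU (Ala): third position 4-fold.
Codon 6 AUU (Ile): third position 3-fold.
Four-fold degenerate third positions: 4.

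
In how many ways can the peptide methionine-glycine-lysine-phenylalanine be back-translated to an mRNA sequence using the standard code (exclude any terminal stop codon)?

Met: 1 codon.
Gly: 4 codons.
Lys: 2 codons.
Phe: 2 codons.
1 × 4 × 2 × 2 = 16.

16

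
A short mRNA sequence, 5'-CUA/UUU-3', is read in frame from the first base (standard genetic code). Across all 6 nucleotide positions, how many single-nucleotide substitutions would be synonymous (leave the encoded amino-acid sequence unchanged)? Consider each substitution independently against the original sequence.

5

Codon 1 (CUA, Leu): 4 synonymous substitutions.
Codon 2 (UUU, Phe): 1 synonymous substitution.
Total: 4 + 1 = 5.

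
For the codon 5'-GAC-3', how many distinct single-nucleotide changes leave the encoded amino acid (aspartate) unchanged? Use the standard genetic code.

1

Position 1: none → 0 synonymous.
Position 2: none → 0 synonymous.
Position 3: GAT → 1 synonymous.
Total: 0 + 0 + 1 = 1.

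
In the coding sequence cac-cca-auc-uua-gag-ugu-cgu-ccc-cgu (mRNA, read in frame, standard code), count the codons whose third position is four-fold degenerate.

Codon 1 CAC (His): third position 2-fold.
Codon 2 CCA (Pro): third position 4-fold.
Codon 3 AUC (Ile): third position 3-fold.
Codon 4 UUA (Leu): third position 2-fold.
Codon 5 GAG (Glu): third position 2-fold.
Codon 6 UGU (Cys): third position 2-fold.
Codon 7 CGU (Arg): third position 4-fold.
Codon 8 CCC (Pro): third position 4-fold.
Codon 9 CGU (Arg): third position 4-fold.
Four-fold degenerate third positions: 4.

4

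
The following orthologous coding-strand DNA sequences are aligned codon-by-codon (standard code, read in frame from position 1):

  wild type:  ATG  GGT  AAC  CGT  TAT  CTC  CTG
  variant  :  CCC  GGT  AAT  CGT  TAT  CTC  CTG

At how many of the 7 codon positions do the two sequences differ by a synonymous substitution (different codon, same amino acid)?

Codon 1: ATG Met / CCC Pro — nonsynonymous.
Codon 2: GGT Gly / GGT Gly — identical.
Codon 3: AAC Asn / AAT Asn — synonymous.
Codon 4: CGT Arg / CGT Arg — identical.
Codon 5: TAT Tyr / TAT Tyr — identical.
Codon 6: CTC Leu / CTC Leu — identical.
Codon 7: CTG Leu / CTG Leu — identical.
Synonymous differences: 1.

1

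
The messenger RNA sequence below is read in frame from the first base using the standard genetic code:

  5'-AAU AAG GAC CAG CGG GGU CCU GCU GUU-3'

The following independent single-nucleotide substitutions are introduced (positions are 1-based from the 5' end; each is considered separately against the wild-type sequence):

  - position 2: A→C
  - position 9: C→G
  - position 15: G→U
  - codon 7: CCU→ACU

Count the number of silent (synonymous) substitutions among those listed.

Codon 1: AAU (Asn) → ACU (Thr) — missense.
Codon 3: GAC (Asp) → GAG (Glu) — missense.
Codon 5: CGG (Arg) → CGU (Arg) — synonymous.
Codon 7: CCU (Pro) → ACU (Thr) — missense.
Synonymous: 1 of 4.

1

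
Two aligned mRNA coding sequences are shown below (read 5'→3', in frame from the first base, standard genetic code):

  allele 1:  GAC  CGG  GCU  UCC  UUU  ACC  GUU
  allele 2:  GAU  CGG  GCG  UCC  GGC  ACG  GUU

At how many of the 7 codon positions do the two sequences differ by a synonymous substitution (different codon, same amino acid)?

Codon 1: GAC Asp / GAU Asp — synonymous.
Codon 2: CGG Arg / CGG Arg — identical.
Codon 3: GCU Ala / GCG Ala — synonymous.
Codon 4: UCC Ser / UCC Ser — identical.
Codon 5: UUU Phe / GGC Gly — nonsynonymous.
Codon 6: ACC Thr / ACG Thr — synonymous.
Codon 7: GUU Val / GUU Val — identical.
Synonymous differences: 3.

3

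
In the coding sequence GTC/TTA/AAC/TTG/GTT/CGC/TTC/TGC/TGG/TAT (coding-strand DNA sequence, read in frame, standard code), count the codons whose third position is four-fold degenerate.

Codon 1 GTC (Val): third position 4-fold.
Codon 2 TTA (Leu): third position 2-fold.
Codon 3 AAC (Asn): third position 2-fold.
Codon 4 TTG (Leu): third position 2-fold.
Codon 5 GTT (Val): third position 4-fold.
Codon 6 CGC (Arg): third position 4-fold.
Codon 7 TTC (Phe): third position 2-fold.
Codon 8 TGC (Cys): third position 2-fold.
Codon 9 TGG (Trp): third position 1-fold.
Codon 10 TAT (Tyr): third position 2-fold.
Four-fold degenerate third positions: 3.

3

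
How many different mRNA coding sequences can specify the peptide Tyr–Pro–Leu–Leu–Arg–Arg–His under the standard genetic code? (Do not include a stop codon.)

Tyr: 2 codons.
Pro: 4 codons.
Leu: 6 codons.
Leu: 6 codons.
Arg: 6 codons.
Arg: 6 codons.
His: 2 codons.
2 × 4 × 6 × 6 × 6 × 6 × 2 = 20736.

20736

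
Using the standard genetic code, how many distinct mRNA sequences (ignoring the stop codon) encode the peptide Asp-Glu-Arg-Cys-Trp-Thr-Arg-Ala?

4608

Asp: 2 codons.
Glu: 2 codons.
Arg: 6 codons.
Cys: 2 codons.
Trp: 1 codon.
Thr: 4 codons.
Arg: 6 codons.
Ala: 4 codons.
2 × 2 × 6 × 2 × 1 × 4 × 6 × 4 = 4608.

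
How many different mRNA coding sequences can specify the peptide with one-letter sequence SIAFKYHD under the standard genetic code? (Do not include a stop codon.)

2304

Ser: 6 codons.
Ile: 3 codons.
Ala: 4 codons.
Phe: 2 codons.
Lys: 2 codons.
Tyr: 2 codons.
His: 2 codons.
Asp: 2 codons.
6 × 3 × 4 × 2 × 2 × 2 × 2 × 2 = 2304.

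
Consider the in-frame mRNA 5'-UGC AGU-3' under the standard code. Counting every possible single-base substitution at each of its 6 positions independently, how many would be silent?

Codon 1 (UGC, Cys): 1 synonymous substitution.
Codon 2 (AGU, Ser): 1 synonymous substitution.
Total: 1 + 1 = 2.

2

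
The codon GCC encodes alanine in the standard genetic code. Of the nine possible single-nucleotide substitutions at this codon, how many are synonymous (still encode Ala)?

Position 1: none → 0 synonymous.
Position 2: none → 0 synonymous.
Position 3: GCU, GCA, GCG → 3 synonymous.
Total: 0 + 0 + 3 = 3.

3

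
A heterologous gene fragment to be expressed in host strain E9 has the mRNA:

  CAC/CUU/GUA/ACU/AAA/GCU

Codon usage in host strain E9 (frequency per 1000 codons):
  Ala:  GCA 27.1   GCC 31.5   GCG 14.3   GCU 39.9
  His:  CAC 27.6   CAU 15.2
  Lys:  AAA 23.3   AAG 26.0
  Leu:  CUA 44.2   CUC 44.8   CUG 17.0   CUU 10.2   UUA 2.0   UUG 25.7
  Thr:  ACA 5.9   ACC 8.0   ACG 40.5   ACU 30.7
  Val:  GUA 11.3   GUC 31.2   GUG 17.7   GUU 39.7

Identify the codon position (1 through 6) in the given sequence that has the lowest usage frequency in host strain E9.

Codon 1 CAC (His): 27.6 per 1000.
Codon 2 CUU (Leu): 10.2 per 1000.
Codon 3 GUA (Val): 11.3 per 1000.
Codon 4 ACU (Thr): 30.7 per 1000.
Codon 5 AAA (Lys): 23.3 per 1000.
Codon 6 GCU (Ala): 39.9 per 1000.
Lowest frequency is 10.2 at codon 2.

2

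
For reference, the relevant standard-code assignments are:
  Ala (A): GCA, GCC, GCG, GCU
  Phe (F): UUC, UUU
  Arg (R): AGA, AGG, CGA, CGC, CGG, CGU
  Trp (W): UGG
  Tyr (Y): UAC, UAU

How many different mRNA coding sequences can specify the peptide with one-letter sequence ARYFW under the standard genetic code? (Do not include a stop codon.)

96

Ala: 4 codons.
Arg: 6 codons.
Tyr: 2 codons.
Phe: 2 codons.
Trp: 1 codon.
4 × 6 × 2 × 2 × 1 = 96.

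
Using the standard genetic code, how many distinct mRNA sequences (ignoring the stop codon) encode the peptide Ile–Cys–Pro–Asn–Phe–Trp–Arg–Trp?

576

Ile: 3 codons.
Cys: 2 codons.
Pro: 4 codons.
Asn: 2 codons.
Phe: 2 codons.
Trp: 1 codon.
Arg: 6 codons.
Trp: 1 codon.
3 × 2 × 4 × 2 × 2 × 1 × 6 × 1 = 576.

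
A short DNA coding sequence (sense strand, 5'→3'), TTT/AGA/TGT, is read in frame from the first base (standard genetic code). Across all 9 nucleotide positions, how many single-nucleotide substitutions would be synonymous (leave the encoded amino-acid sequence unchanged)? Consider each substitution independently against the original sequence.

4

Codon 1 (TTT, Phe): 1 synonymous substitution.
Codon 2 (AGA, Arg): 2 synonymous substitutions.
Codon 3 (TGT, Cys): 1 synonymous substitution.
Total: 1 + 2 + 1 = 4.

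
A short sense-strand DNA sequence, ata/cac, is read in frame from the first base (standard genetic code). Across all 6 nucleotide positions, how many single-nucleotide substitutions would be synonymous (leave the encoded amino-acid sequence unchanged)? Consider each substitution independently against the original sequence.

3

Codon 1 (ATA, Ile): 2 synonymous substitutions.
Codon 2 (CAC, His): 1 synonymous substitution.
Total: 2 + 1 = 3.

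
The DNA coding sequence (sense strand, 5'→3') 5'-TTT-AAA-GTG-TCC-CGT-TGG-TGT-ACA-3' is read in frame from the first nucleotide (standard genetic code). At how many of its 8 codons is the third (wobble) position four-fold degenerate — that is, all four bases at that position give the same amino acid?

Codon 1 TTT (Phe): third position 2-fold.
Codon 2 AAA (Lys): third position 2-fold.
Codon 3 GTG (Val): third position 4-fold.
Codon 4 TCC (Ser): third position 4-fold.
Codon 5 CGT (Arg): third position 4-fold.
Codon 6 TGG (Trp): third position 1-fold.
Codon 7 TGT (Cys): third position 2-fold.
Codon 8 ACA (Thr): third position 4-fold.
Four-fold degenerate third positions: 4.

4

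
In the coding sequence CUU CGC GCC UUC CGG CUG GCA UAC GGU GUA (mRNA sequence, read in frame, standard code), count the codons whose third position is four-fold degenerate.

8

Codon 1 CUU (Leu): third position 4-fold.
Codon 2 CGC (Arg): third position 4-fold.
Codon 3 GCC (Ala): third position 4-fold.
Codon 4 UUC (Phe): third position 2-fold.
Codon 5 CGG (Arg): third position 4-fold.
Codon 6 CUG (Leu): third position 4-fold.
Codon 7 GCA (Ala): third position 4-fold.
Codon 8 UAC (Tyr): third position 2-fold.
Codon 9 GGU (Gly): third position 4-fold.
Codon 10 GUA (Val): third position 4-fold.
Four-fold degenerate third positions: 8.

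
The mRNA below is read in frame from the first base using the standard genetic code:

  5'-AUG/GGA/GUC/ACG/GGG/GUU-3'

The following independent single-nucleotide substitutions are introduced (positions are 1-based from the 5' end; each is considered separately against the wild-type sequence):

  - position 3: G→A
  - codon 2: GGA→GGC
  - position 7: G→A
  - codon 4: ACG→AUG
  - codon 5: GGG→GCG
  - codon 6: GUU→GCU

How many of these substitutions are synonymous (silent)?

Codon 1: AUG (Met) → AUA (Ile) — missense.
Codon 2: GGA (Gly) → GGC (Gly) — synonymous.
Codon 3: GUC (Val) → AUC (Ile) — missense.
Codon 4: ACG (Thr) → AUG (Met) — missense.
Codon 5: GGG (Gly) → GCG (Ala) — missense.
Codon 6: GUU (Val) → GCU (Ala) — missense.
Synonymous: 1 of 6.

1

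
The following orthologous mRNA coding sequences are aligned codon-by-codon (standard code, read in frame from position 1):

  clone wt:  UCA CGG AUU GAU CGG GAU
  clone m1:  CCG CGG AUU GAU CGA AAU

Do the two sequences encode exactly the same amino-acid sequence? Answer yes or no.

no

Codon 1: UCA Ser / CCG Pro — nonsynonymous.
Codon 2: CGG Arg / CGG Arg — identical.
Codon 3: AUU Ile / AUU Ile — identical.
Codon 4: GAU Asp / GAU Asp — identical.
Codon 5: CGG Arg / CGA Arg — synonymous.
Codon 6: GAU Asp / AAU Asn — nonsynonymous.
Nonsynonymous differences: 2 → different protein.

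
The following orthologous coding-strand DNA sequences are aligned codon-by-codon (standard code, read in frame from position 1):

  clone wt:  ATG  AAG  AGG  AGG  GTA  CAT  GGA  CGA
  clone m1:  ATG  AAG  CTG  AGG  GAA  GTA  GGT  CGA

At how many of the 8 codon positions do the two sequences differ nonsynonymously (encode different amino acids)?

3

Codon 1: ATG Met / ATG Met — identical.
Codon 2: AAG Lys / AAG Lys — identical.
Codon 3: AGG Arg / CTG Leu — nonsynonymous.
Codon 4: AGG Arg / AGG Arg — identical.
Codon 5: GTA Val / GAA Glu — nonsynonymous.
Codon 6: CAT His / GTA Val — nonsynonymous.
Codon 7: GGA Gly / GGT Gly — synonymous.
Codon 8: CGA Arg / CGA Arg — identical.
Nonsynonymous differences: 3.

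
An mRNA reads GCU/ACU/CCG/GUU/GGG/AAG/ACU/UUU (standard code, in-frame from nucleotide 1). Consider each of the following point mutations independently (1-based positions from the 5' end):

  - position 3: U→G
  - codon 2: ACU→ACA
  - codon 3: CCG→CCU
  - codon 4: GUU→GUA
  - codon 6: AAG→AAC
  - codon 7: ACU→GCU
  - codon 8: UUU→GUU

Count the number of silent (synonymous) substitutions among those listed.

4

Codon 1: GCU (Ala) → GCG (Ala) — synonymous.
Codon 2: ACU (Thr) → ACA (Thr) — synonymous.
Codon 3: CCG (Pro) → CCU (Pro) — synonymous.
Codon 4: GUU (Val) → GUA (Val) — synonymous.
Codon 6: AAG (Lys) → AAC (Asn) — missense.
Codon 7: ACU (Thr) → GCU (Ala) — missense.
Codon 8: UUU (Phe) → GUU (Val) — missense.
Synonymous: 4 of 7.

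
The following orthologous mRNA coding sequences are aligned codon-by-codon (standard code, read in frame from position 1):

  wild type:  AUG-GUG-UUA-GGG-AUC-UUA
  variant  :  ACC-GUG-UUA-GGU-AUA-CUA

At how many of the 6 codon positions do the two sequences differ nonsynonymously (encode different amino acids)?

Codon 1: AUG Met / ACC Thr — nonsynonymous.
Codon 2: GUG Val / GUG Val — identical.
Codon 3: UUA Leu / UUA Leu — identical.
Codon 4: GGG Gly / GGU Gly — synonymous.
Codon 5: AUC Ile / AUA Ile — synonymous.
Codon 6: UUA Leu / CUA Leu — synonymous.
Nonsynonymous differences: 1.

1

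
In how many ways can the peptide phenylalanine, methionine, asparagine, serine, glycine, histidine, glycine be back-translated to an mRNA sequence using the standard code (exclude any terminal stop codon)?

768

Phe: 2 codons.
Met: 1 codon.
Asn: 2 codons.
Ser: 6 codons.
Gly: 4 codons.
His: 2 codons.
Gly: 4 codons.
2 × 1 × 2 × 6 × 4 × 2 × 4 = 768.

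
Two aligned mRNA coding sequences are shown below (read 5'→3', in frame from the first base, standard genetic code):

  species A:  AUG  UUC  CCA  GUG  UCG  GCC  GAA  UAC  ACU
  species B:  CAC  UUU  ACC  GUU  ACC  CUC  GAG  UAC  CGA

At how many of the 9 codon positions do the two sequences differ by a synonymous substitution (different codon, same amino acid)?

3

Codon 1: AUG Met / CAC His — nonsynonymous.
Codon 2: UUC Phe / UUU Phe — synonymous.
Codon 3: CCA Pro / ACC Thr — nonsynonymous.
Codon 4: GUG Val / GUU Val — synonymous.
Codon 5: UCG Ser / ACC Thr — nonsynonymous.
Codon 6: GCC Ala / CUC Leu — nonsynonymous.
Codon 7: GAA Glu / GAG Glu — synonymous.
Codon 8: UAC Tyr / UAC Tyr — identical.
Codon 9: ACU Thr / CGA Arg — nonsynonymous.
Synonymous differences: 3.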